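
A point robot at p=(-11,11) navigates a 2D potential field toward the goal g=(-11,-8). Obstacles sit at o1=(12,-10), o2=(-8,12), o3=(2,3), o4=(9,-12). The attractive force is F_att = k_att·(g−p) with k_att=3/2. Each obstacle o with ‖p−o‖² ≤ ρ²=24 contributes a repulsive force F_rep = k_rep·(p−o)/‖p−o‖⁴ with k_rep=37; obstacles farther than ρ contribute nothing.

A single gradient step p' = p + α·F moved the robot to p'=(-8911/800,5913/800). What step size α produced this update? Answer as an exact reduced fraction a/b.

α = 1/8

F_att = 3/2·(g−p) = 3/2·(0,-19) = (0.0000,-28.5000)
o1: d²=970 > ρ²=24 → inactive
o2: d²=10 ≤ ρ²=24; F_rep = 37·(-3,-1)/10² = (-1.1100,-0.3700)
o3: d²=233 > ρ²=24 → inactive
o4: d²=929 > ρ²=24 → inactive
F = F_att + ΣF_rep = (-1.1100,-28.8700)
Δp = p'−p = (-0.1388,-3.6088); α = Δx/Fx = (-111/800) / (-111/100) = 1/8
check: Δy/Fy = (-2887/800) / (-2887/100) = 1/8 ✓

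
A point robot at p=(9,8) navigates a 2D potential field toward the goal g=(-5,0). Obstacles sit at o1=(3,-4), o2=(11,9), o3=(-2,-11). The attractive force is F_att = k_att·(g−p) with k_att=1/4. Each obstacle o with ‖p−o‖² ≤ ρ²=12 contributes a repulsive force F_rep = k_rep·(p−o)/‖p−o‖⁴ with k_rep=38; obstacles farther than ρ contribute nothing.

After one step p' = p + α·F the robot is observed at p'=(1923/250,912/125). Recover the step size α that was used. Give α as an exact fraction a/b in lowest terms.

F_att = 1/4·(g−p) = 1/4·(-14,-8) = (-3.5000,-2.0000)
o1: d²=180 > ρ²=12 → inactive
o2: d²=5 ≤ ρ²=12; F_rep = 38·(-2,-1)/5² = (-3.0400,-1.5200)
o3: d²=482 > ρ²=12 → inactive
F = F_att + ΣF_rep = (-6.5400,-3.5200)
Δp = p'−p = (-1.3080,-0.7040); α = Δx/Fx = (-327/250) / (-327/50) = 1/5
check: Δy/Fy = (-88/125) / (-88/25) = 1/5 ✓

α = 1/5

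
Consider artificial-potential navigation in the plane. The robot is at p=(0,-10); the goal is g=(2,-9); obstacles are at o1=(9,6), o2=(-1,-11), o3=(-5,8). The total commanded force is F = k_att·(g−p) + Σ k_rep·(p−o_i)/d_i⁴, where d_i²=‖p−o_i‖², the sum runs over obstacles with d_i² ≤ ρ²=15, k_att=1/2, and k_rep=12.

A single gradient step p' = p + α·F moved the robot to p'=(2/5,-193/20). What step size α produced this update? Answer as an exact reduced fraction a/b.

F_att = 1/2·(g−p) = 1/2·(2,1) = (1.0000,0.5000)
o1: d²=337 > ρ²=15 → inactive
o2: d²=2 ≤ ρ²=15; F_rep = 12·(1,1)/2² = (3.0000,3.0000)
o3: d²=349 > ρ²=15 → inactive
F = F_att + ΣF_rep = (4.0000,3.5000)
Δp = p'−p = (0.4000,0.3500); α = Δx/Fx = (2/5) / (4) = 1/10
check: Δy/Fy = (7/20) / (7/2) = 1/10 ✓

α = 1/10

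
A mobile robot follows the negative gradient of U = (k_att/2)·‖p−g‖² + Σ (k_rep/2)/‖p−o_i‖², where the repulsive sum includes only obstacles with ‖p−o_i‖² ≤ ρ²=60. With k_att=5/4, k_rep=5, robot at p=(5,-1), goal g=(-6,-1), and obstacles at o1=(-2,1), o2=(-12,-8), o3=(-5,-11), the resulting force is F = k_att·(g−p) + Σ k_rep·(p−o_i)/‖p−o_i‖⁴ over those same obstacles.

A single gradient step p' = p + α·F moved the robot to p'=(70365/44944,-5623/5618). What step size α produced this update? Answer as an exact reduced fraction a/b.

α = 1/4

F_att = 5/4·(g−p) = 5/4·(-11,0) = (-13.7500,0.0000)
o1: d²=53 ≤ ρ²=60; F_rep = 5·(7,-2)/53² = (0.0125,-0.0036)
o2: d²=338 > ρ²=60 → inactive
o3: d²=200 > ρ²=60 → inactive
F = F_att + ΣF_rep = (-13.7375,-0.0036)
Δp = p'−p = (-3.4344,-0.0009); α = Δx/Fx = (-154355/44944) / (-154355/11236) = 1/4
check: Δy/Fy = (-5/5618) / (-10/2809) = 1/4 ✓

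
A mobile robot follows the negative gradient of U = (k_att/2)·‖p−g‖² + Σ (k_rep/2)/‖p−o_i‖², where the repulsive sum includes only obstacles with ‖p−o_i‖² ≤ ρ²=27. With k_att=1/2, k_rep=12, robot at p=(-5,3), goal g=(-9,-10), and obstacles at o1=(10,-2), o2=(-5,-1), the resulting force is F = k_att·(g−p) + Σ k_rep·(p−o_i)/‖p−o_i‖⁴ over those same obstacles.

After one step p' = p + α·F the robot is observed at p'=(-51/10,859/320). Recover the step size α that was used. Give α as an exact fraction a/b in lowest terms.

α = 1/20

F_att = 1/2·(g−p) = 1/2·(-4,-13) = (-2.0000,-6.5000)
o1: d²=250 > ρ²=27 → inactive
o2: d²=16 ≤ ρ²=27; F_rep = 12·(0,4)/16² = (0.0000,0.1875)
F = F_att + ΣF_rep = (-2.0000,-6.3125)
Δp = p'−p = (-0.1000,-0.3156); α = Δx/Fx = (-1/10) / (-2) = 1/20
check: Δy/Fy = (-101/320) / (-101/16) = 1/20 ✓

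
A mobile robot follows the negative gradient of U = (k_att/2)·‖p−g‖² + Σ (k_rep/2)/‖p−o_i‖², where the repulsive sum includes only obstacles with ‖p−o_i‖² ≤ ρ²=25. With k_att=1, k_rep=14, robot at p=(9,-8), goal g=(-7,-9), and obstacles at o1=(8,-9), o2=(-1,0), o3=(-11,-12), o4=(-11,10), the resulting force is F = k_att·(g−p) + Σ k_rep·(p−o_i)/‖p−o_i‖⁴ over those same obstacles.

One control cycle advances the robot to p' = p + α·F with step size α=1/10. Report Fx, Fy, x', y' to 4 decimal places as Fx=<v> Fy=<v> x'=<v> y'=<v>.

Fx=-12.5000 Fy=2.5000 x'=7.7500 y'=-7.7500

F_att = 1·(g−p) = 1·(-16,-1) = (-16.0000,-1.0000)
o1: d²=2 ≤ ρ²=25; F_rep = 14·(1,1)/2² = (3.5000,3.5000)
o2: d²=164 > ρ²=25 → inactive
o3: d²=416 > ρ²=25 → inactive
o4: d²=724 > ρ²=25 → inactive
F = F_att + ΣF_rep = (-12.5000,2.5000)
p' = p + 1/10·F = (7.7500,-7.7500)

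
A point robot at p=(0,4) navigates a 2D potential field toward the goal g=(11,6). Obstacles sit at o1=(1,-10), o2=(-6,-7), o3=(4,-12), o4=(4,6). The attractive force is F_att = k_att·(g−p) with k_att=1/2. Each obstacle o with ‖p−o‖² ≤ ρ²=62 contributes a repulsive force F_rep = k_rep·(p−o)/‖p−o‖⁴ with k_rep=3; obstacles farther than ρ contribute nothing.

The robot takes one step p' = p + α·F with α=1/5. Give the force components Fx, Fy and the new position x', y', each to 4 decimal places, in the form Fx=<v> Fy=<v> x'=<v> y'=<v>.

Fx=5.4700 Fy=0.9850 x'=1.0940 y'=4.1970

F_att = 1/2·(g−p) = 1/2·(11,2) = (5.5000,1.0000)
o1: d²=197 > ρ²=62 → inactive
o2: d²=157 > ρ²=62 → inactive
o3: d²=272 > ρ²=62 → inactive
o4: d²=20 ≤ ρ²=62; F_rep = 3·(-4,-2)/20² = (-0.0300,-0.0150)
F = F_att + ΣF_rep = (5.4700,0.9850)
p' = p + 1/5·F = (1.0940,4.1970)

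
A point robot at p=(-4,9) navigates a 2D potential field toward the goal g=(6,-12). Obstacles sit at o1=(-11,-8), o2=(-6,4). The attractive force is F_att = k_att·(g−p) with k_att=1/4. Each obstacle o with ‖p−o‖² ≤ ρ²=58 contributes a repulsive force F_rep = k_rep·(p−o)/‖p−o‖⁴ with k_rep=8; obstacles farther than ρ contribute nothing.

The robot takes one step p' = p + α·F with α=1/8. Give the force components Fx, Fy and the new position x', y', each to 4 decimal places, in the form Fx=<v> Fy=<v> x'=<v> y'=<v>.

F_att = 1/4·(g−p) = 1/4·(10,-21) = (2.5000,-5.2500)
o1: d²=338 > ρ²=58 → inactive
o2: d²=29 ≤ ρ²=58; F_rep = 8·(2,5)/29² = (0.0190,0.0476)
F = F_att + ΣF_rep = (2.5190,-5.2024)
p' = p + 1/8·F = (-3.6851,8.3497)

Fx=2.5190 Fy=-5.2024 x'=-3.6851 y'=8.3497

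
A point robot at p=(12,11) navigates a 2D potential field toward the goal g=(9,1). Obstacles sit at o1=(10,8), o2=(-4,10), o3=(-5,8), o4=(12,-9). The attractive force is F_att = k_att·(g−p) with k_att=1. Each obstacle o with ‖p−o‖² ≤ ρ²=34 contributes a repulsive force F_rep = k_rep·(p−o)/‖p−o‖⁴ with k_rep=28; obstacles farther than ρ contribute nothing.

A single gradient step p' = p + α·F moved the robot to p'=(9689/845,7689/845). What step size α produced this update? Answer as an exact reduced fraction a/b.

α = 1/5

F_att = 1·(g−p) = 1·(-3,-10) = (-3.0000,-10.0000)
o1: d²=13 ≤ ρ²=34; F_rep = 28·(2,3)/13² = (0.3314,0.4970)
o2: d²=257 > ρ²=34 → inactive
o3: d²=298 > ρ²=34 → inactive
o4: d²=400 > ρ²=34 → inactive
F = F_att + ΣF_rep = (-2.6686,-9.5030)
Δp = p'−p = (-0.5337,-1.9006); α = Δx/Fx = (-451/845) / (-451/169) = 1/5
check: Δy/Fy = (-1606/845) / (-1606/169) = 1/5 ✓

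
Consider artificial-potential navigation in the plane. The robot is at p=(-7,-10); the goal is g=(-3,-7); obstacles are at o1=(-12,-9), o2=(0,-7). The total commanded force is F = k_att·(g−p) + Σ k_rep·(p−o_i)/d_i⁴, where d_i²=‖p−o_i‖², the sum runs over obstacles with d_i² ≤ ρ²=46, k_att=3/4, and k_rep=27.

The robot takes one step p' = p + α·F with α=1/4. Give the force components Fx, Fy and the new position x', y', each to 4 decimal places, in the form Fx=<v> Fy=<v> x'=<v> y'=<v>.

Fx=3.1997 Fy=2.2101 x'=-6.2001 y'=-9.4475

F_att = 3/4·(g−p) = 3/4·(4,3) = (3.0000,2.2500)
o1: d²=26 ≤ ρ²=46; F_rep = 27·(5,-1)/26² = (0.1997,-0.0399)
o2: d²=58 > ρ²=46 → inactive
F = F_att + ΣF_rep = (3.1997,2.2101)
p' = p + 1/4·F = (-6.2001,-9.4475)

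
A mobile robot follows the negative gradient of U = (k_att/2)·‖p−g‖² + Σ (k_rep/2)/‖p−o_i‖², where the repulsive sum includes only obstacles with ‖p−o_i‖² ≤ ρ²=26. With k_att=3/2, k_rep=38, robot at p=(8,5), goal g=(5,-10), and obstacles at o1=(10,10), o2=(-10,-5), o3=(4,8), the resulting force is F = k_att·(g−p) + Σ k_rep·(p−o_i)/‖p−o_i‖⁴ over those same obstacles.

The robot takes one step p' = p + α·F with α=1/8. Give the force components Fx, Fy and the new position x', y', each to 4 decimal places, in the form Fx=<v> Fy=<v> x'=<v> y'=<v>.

F_att = 3/2·(g−p) = 3/2·(-3,-15) = (-4.5000,-22.5000)
o1: d²=29 > ρ²=26 → inactive
o2: d²=424 > ρ²=26 → inactive
o3: d²=25 ≤ ρ²=26; F_rep = 38·(4,-3)/25² = (0.2432,-0.1824)
F = F_att + ΣF_rep = (-4.2568,-22.6824)
p' = p + 1/8·F = (7.4679,2.1647)

Fx=-4.2568 Fy=-22.6824 x'=7.4679 y'=2.1647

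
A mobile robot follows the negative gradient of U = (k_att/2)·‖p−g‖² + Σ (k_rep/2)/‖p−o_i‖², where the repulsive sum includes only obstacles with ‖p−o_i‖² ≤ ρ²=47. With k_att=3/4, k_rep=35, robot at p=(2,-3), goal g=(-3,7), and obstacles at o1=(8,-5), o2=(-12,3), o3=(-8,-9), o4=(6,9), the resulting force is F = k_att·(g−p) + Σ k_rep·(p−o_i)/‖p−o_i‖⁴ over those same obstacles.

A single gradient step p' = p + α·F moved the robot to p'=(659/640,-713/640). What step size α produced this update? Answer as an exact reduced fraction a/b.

α = 1/4

F_att = 3/4·(g−p) = 3/4·(-5,10) = (-3.7500,7.5000)
o1: d²=40 ≤ ρ²=47; F_rep = 35·(-6,2)/40² = (-0.1313,0.0437)
o2: d²=232 > ρ²=47 → inactive
o3: d²=136 > ρ²=47 → inactive
o4: d²=160 > ρ²=47 → inactive
F = F_att + ΣF_rep = (-3.8813,7.5438)
Δp = p'−p = (-0.9703,1.8859); α = Δx/Fx = (-621/640) / (-621/160) = 1/4
check: Δy/Fy = (1207/640) / (1207/160) = 1/4 ✓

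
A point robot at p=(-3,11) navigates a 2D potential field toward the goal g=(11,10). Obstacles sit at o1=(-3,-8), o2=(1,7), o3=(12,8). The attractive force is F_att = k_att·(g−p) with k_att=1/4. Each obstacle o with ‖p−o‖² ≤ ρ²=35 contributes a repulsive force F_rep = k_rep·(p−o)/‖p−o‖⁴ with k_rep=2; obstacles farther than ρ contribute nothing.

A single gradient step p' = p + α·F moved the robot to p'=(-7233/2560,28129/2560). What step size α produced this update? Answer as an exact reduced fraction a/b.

F_att = 1/4·(g−p) = 1/4·(14,-1) = (3.5000,-0.2500)
o1: d²=361 > ρ²=35 → inactive
o2: d²=32 ≤ ρ²=35; F_rep = 2·(-4,4)/32² = (-0.0078,0.0078)
o3: d²=234 > ρ²=35 → inactive
F = F_att + ΣF_rep = (3.4922,-0.2422)
Δp = p'−p = (0.1746,-0.0121); α = Δx/Fx = (447/2560) / (447/128) = 1/20
check: Δy/Fy = (-31/2560) / (-31/128) = 1/20 ✓

α = 1/20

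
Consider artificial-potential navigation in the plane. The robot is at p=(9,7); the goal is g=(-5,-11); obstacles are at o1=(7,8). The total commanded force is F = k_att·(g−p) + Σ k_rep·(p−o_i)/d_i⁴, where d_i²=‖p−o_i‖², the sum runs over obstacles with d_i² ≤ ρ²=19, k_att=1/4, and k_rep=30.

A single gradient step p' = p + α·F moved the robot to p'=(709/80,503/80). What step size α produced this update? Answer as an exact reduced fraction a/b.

F_att = 1/4·(g−p) = 1/4·(-14,-18) = (-3.5000,-4.5000)
o1: d²=5 ≤ ρ²=19; F_rep = 30·(2,-1)/5² = (2.4000,-1.2000)
F = F_att + ΣF_rep = (-1.1000,-5.7000)
Δp = p'−p = (-0.1375,-0.7125); α = Δx/Fx = (-11/80) / (-11/10) = 1/8
check: Δy/Fy = (-57/80) / (-57/10) = 1/8 ✓

α = 1/8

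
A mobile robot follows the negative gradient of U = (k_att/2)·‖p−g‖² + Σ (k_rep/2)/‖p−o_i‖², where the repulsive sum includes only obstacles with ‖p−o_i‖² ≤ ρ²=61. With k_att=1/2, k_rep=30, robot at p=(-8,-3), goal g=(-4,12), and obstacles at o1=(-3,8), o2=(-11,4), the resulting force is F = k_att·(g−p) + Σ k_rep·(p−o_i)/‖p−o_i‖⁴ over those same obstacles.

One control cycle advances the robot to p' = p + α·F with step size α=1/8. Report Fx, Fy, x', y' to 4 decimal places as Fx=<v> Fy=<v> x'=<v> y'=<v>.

Fx=2.0268 Fy=7.4376 x'=-7.7467 y'=-2.0703

F_att = 1/2·(g−p) = 1/2·(4,15) = (2.0000,7.5000)
o1: d²=146 > ρ²=61 → inactive
o2: d²=58 ≤ ρ²=61; F_rep = 30·(3,-7)/58² = (0.0268,-0.0624)
F = F_att + ΣF_rep = (2.0268,7.4376)
p' = p + 1/8·F = (-7.7467,-2.0703)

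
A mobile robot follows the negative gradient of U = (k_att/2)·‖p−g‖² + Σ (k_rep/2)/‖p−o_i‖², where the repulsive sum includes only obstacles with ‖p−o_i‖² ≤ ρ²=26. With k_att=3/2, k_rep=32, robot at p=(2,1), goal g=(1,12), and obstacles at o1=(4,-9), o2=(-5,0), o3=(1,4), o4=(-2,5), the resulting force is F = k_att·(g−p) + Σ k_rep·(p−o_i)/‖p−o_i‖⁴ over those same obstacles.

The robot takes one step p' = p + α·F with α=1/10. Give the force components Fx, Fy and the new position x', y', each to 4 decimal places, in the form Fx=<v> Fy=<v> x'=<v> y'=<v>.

Fx=-1.1800 Fy=15.5400 x'=1.8820 y'=2.5540

F_att = 3/2·(g−p) = 3/2·(-1,11) = (-1.5000,16.5000)
o1: d²=104 > ρ²=26 → inactive
o2: d²=50 > ρ²=26 → inactive
o3: d²=10 ≤ ρ²=26; F_rep = 32·(1,-3)/10² = (0.3200,-0.9600)
o4: d²=32 > ρ²=26 → inactive
F = F_att + ΣF_rep = (-1.1800,15.5400)
p' = p + 1/10·F = (1.8820,2.5540)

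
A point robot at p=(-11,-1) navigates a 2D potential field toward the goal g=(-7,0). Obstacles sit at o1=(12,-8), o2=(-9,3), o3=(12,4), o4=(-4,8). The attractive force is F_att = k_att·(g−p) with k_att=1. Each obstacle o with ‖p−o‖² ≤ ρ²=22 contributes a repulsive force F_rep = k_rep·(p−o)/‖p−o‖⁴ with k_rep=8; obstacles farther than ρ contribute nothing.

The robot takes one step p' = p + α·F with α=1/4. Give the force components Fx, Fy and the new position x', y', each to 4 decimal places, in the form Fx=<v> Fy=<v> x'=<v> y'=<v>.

Fx=3.9600 Fy=0.9200 x'=-10.0100 y'=-0.7700

F_att = 1·(g−p) = 1·(4,1) = (4.0000,1.0000)
o1: d²=578 > ρ²=22 → inactive
o2: d²=20 ≤ ρ²=22; F_rep = 8·(-2,-4)/20² = (-0.0400,-0.0800)
o3: d²=554 > ρ²=22 → inactive
o4: d²=130 > ρ²=22 → inactive
F = F_att + ΣF_rep = (3.9600,0.9200)
p' = p + 1/4·F = (-10.0100,-0.7700)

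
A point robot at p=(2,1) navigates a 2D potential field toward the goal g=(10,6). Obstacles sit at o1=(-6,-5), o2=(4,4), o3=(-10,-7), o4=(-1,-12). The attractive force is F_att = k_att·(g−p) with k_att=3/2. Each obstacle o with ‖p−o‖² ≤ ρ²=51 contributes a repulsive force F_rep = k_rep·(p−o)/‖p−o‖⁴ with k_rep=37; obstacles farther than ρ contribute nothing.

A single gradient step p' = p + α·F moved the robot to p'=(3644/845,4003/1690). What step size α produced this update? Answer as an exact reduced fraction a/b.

F_att = 3/2·(g−p) = 3/2·(8,5) = (12.0000,7.5000)
o1: d²=100 > ρ²=51 → inactive
o2: d²=13 ≤ ρ²=51; F_rep = 37·(-2,-3)/13² = (-0.4379,-0.6568)
o3: d²=208 > ρ²=51 → inactive
o4: d²=178 > ρ²=51 → inactive
F = F_att + ΣF_rep = (11.5621,6.8432)
Δp = p'−p = (2.3124,1.3686); α = Δx/Fx = (1954/845) / (1954/169) = 1/5
check: Δy/Fy = (2313/1690) / (2313/338) = 1/5 ✓

α = 1/5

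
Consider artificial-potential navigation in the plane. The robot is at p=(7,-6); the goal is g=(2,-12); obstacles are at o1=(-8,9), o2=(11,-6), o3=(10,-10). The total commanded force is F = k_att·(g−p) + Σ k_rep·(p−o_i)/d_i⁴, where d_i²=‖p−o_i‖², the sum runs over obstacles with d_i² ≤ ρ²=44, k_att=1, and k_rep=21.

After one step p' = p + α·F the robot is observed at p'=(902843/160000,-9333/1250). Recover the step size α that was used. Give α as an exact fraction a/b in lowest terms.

F_att = 1·(g−p) = 1·(-5,-6) = (-5.0000,-6.0000)
o1: d²=450 > ρ²=44 → inactive
o2: d²=16 ≤ ρ²=44; F_rep = 21·(-4,0)/16² = (-0.3281,0.0000)
o3: d²=25 ≤ ρ²=44; F_rep = 21·(-3,4)/25² = (-0.1008,0.1344)
F = F_att + ΣF_rep = (-5.4289,-5.8656)
Δp = p'−p = (-1.3572,-1.4664); α = Δx/Fx = (-217157/160000) / (-217157/40000) = 1/4
check: Δy/Fy = (-1833/1250) / (-3666/625) = 1/4 ✓

α = 1/4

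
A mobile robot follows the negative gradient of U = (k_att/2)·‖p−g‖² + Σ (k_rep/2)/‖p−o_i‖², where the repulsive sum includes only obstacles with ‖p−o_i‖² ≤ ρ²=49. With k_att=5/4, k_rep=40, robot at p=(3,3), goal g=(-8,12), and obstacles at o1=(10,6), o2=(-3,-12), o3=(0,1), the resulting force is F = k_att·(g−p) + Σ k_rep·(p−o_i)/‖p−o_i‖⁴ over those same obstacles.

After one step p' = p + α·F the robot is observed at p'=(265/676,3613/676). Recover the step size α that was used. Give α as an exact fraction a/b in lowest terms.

α = 1/5

F_att = 5/4·(g−p) = 5/4·(-11,9) = (-13.7500,11.2500)
o1: d²=58 > ρ²=49 → inactive
o2: d²=261 > ρ²=49 → inactive
o3: d²=13 ≤ ρ²=49; F_rep = 40·(3,2)/13² = (0.7101,0.4734)
F = F_att + ΣF_rep = (-13.0399,11.7234)
Δp = p'−p = (-2.6080,2.3447); α = Δx/Fx = (-1763/676) / (-8815/676) = 1/5
check: Δy/Fy = (1585/676) / (7925/676) = 1/5 ✓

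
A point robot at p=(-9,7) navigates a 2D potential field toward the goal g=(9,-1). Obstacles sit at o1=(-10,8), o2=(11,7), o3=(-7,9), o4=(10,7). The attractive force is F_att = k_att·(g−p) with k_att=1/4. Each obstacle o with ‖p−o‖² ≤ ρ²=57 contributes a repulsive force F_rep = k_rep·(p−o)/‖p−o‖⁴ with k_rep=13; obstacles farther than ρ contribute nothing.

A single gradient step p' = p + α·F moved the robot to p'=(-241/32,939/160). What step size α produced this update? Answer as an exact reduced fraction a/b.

α = 1/5

F_att = 1/4·(g−p) = 1/4·(18,-8) = (4.5000,-2.0000)
o1: d²=2 ≤ ρ²=57; F_rep = 13·(1,-1)/2² = (3.2500,-3.2500)
o2: d²=400 > ρ²=57 → inactive
o3: d²=8 ≤ ρ²=57; F_rep = 13·(-2,-2)/8² = (-0.4062,-0.4062)
o4: d²=361 > ρ²=57 → inactive
F = F_att + ΣF_rep = (7.3438,-5.6562)
Δp = p'−p = (1.4688,-1.1313); α = Δx/Fx = (47/32) / (235/32) = 1/5
check: Δy/Fy = (-181/160) / (-181/32) = 1/5 ✓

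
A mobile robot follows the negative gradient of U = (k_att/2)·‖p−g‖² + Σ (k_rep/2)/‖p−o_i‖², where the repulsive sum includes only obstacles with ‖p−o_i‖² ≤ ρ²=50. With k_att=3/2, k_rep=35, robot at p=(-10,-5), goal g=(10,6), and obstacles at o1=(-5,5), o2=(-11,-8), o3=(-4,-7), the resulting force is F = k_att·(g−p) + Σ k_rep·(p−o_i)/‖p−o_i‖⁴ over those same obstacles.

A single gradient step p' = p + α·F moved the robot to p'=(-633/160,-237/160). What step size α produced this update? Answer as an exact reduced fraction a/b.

F_att = 3/2·(g−p) = 3/2·(20,11) = (30.0000,16.5000)
o1: d²=125 > ρ²=50 → inactive
o2: d²=10 ≤ ρ²=50; F_rep = 35·(1,3)/10² = (0.3500,1.0500)
o3: d²=40 ≤ ρ²=50; F_rep = 35·(-6,2)/40² = (-0.1313,0.0437)
F = F_att + ΣF_rep = (30.2188,17.5938)
Δp = p'−p = (6.0438,3.5187); α = Δx/Fx = (967/160) / (967/32) = 1/5
check: Δy/Fy = (563/160) / (563/32) = 1/5 ✓

α = 1/5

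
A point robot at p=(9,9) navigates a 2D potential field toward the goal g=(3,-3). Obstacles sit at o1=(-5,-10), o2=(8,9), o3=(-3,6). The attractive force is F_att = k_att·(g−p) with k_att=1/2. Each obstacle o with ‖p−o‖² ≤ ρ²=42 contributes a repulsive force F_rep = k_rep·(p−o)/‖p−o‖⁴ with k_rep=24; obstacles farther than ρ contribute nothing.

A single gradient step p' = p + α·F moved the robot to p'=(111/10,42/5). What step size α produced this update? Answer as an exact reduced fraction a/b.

α = 1/10

F_att = 1/2·(g−p) = 1/2·(-6,-12) = (-3.0000,-6.0000)
o1: d²=557 > ρ²=42 → inactive
o2: d²=1 ≤ ρ²=42; F_rep = 24·(1,0)/1² = (24.0000,0.0000)
o3: d²=153 > ρ²=42 → inactive
F = F_att + ΣF_rep = (21.0000,-6.0000)
Δp = p'−p = (2.1000,-0.6000); α = Δx/Fx = (21/10) / (21) = 1/10
check: Δy/Fy = (-3/5) / (-6) = 1/10 ✓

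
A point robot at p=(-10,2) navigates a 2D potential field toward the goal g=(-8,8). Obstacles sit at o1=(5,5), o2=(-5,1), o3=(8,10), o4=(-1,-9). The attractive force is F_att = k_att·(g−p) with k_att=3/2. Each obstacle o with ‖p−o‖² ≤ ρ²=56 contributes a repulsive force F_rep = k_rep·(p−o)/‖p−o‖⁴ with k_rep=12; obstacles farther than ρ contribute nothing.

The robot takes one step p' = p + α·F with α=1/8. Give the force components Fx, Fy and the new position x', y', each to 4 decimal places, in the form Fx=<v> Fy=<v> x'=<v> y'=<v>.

F_att = 3/2·(g−p) = 3/2·(2,6) = (3.0000,9.0000)
o1: d²=234 > ρ²=56 → inactive
o2: d²=26 ≤ ρ²=56; F_rep = 12·(-5,1)/26² = (-0.0888,0.0178)
o3: d²=388 > ρ²=56 → inactive
o4: d²=202 > ρ²=56 → inactive
F = F_att + ΣF_rep = (2.9112,9.0178)
p' = p + 1/8·F = (-9.6361,3.1272)

Fx=2.9112 Fy=9.0178 x'=-9.6361 y'=3.1272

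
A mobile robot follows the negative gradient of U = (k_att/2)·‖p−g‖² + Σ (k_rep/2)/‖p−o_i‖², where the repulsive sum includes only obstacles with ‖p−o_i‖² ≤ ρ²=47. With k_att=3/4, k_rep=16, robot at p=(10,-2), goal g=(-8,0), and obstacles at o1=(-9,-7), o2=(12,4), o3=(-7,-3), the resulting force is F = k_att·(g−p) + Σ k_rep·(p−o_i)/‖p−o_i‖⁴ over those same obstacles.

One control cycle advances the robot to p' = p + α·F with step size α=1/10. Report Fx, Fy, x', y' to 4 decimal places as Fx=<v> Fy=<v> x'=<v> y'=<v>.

Fx=-13.5200 Fy=1.4400 x'=8.6480 y'=-1.8560

F_att = 3/4·(g−p) = 3/4·(-18,2) = (-13.5000,1.5000)
o1: d²=386 > ρ²=47 → inactive
o2: d²=40 ≤ ρ²=47; F_rep = 16·(-2,-6)/40² = (-0.0200,-0.0600)
o3: d²=290 > ρ²=47 → inactive
F = F_att + ΣF_rep = (-13.5200,1.4400)
p' = p + 1/10·F = (8.6480,-1.8560)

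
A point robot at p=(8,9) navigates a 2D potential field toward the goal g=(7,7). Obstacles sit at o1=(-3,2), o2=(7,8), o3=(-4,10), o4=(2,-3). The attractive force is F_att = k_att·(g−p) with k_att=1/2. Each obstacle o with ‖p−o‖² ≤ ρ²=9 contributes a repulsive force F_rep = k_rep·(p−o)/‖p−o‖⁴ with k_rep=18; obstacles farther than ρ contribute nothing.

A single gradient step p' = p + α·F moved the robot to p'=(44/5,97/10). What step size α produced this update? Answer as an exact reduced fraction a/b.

F_att = 1/2·(g−p) = 1/2·(-1,-2) = (-0.5000,-1.0000)
o1: d²=170 > ρ²=9 → inactive
o2: d²=2 ≤ ρ²=9; F_rep = 18·(1,1)/2² = (4.5000,4.5000)
o3: d²=145 > ρ²=9 → inactive
o4: d²=180 > ρ²=9 → inactive
F = F_att + ΣF_rep = (4.0000,3.5000)
Δp = p'−p = (0.8000,0.7000); α = Δx/Fx = (4/5) / (4) = 1/5
check: Δy/Fy = (7/10) / (7/2) = 1/5 ✓

α = 1/5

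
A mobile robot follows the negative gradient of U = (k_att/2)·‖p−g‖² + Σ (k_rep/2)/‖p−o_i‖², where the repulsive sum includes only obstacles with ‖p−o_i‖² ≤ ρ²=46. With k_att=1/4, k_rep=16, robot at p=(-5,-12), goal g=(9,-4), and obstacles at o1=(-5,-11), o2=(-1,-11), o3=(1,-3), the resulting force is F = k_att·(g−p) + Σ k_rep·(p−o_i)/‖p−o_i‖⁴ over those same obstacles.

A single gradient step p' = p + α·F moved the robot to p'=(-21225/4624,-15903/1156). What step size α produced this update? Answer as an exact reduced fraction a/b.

F_att = 1/4·(g−p) = 1/4·(14,8) = (3.5000,2.0000)
o1: d²=1 ≤ ρ²=46; F_rep = 16·(0,-1)/1² = (0.0000,-16.0000)
o2: d²=17 ≤ ρ²=46; F_rep = 16·(-4,-1)/17² = (-0.2215,-0.0554)
o3: d²=117 > ρ²=46 → inactive
F = F_att + ΣF_rep = (3.2785,-14.0554)
Δp = p'−p = (0.4098,-1.7569); α = Δx/Fx = (1895/4624) / (1895/578) = 1/8
check: Δy/Fy = (-2031/1156) / (-4062/289) = 1/8 ✓

α = 1/8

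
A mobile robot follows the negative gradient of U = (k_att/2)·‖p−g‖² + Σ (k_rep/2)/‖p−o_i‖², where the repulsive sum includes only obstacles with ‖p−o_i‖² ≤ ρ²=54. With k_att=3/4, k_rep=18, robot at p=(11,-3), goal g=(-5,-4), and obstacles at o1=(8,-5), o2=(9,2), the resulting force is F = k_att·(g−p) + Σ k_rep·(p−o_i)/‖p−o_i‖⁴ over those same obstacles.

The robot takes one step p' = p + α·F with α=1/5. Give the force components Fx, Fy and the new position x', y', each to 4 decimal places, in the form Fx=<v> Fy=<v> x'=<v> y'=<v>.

Fx=-11.6377 Fy=-0.6440 x'=8.6725 y'=-3.1288

F_att = 3/4·(g−p) = 3/4·(-16,-1) = (-12.0000,-0.7500)
o1: d²=13 ≤ ρ²=54; F_rep = 18·(3,2)/13² = (0.3195,0.2130)
o2: d²=29 ≤ ρ²=54; F_rep = 18·(2,-5)/29² = (0.0428,-0.1070)
F = F_att + ΣF_rep = (-11.6377,-0.6440)
p' = p + 1/5·F = (8.6725,-3.1288)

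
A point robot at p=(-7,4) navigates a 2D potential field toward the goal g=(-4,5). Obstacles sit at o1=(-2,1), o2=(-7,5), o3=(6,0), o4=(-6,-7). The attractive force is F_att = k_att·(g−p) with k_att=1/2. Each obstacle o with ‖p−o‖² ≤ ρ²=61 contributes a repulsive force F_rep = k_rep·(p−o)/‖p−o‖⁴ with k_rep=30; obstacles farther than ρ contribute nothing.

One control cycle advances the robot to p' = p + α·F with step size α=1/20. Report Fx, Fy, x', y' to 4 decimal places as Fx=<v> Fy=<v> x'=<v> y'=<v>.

Fx=1.3702 Fy=-29.4221 x'=-6.9315 y'=2.5289

F_att = 1/2·(g−p) = 1/2·(3,1) = (1.5000,0.5000)
o1: d²=34 ≤ ρ²=61; F_rep = 30·(-5,3)/34² = (-0.1298,0.0779)
o2: d²=1 ≤ ρ²=61; F_rep = 30·(0,-1)/1² = (0.0000,-30.0000)
o3: d²=185 > ρ²=61 → inactive
o4: d²=122 > ρ²=61 → inactive
F = F_att + ΣF_rep = (1.3702,-29.4221)
p' = p + 1/20·F = (-6.9315,2.5289)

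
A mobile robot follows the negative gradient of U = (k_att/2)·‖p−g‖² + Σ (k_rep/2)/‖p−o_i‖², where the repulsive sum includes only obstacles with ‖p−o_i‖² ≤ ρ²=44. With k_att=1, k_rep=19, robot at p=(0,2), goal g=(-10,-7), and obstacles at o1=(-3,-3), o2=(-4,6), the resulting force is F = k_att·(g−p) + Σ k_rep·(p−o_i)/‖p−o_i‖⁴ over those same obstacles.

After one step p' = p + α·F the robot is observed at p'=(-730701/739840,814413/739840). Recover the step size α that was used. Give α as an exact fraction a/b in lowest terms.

F_att = 1·(g−p) = 1·(-10,-9) = (-10.0000,-9.0000)
o1: d²=34 ≤ ρ²=44; F_rep = 19·(3,5)/34² = (0.0493,0.0822)
o2: d²=32 ≤ ρ²=44; F_rep = 19·(4,-4)/32² = (0.0742,-0.0742)
F = F_att + ΣF_rep = (-9.8765,-8.9920)
Δp = p'−p = (-0.9876,-0.8992); α = Δx/Fx = (-730701/739840) / (-730701/73984) = 1/10
check: Δy/Fy = (-665267/739840) / (-665267/73984) = 1/10 ✓

α = 1/10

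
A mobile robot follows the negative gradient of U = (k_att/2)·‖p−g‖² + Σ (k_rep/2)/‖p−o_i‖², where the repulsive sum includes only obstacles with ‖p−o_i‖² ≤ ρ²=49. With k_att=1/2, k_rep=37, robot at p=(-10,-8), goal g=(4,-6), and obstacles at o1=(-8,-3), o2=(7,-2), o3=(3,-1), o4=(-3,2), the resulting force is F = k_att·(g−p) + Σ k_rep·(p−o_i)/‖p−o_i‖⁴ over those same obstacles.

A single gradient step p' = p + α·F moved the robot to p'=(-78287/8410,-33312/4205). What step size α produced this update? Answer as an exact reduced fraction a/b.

α = 1/10

F_att = 1/2·(g−p) = 1/2·(14,2) = (7.0000,1.0000)
o1: d²=29 ≤ ρ²=49; F_rep = 37·(-2,-5)/29² = (-0.0880,-0.2200)
o2: d²=325 > ρ²=49 → inactive
o3: d²=218 > ρ²=49 → inactive
o4: d²=149 > ρ²=49 → inactive
F = F_att + ΣF_rep = (6.9120,0.7800)
Δp = p'−p = (0.6912,0.0780); α = Δx/Fx = (5813/8410) / (5813/841) = 1/10
check: Δy/Fy = (328/4205) / (656/841) = 1/10 ✓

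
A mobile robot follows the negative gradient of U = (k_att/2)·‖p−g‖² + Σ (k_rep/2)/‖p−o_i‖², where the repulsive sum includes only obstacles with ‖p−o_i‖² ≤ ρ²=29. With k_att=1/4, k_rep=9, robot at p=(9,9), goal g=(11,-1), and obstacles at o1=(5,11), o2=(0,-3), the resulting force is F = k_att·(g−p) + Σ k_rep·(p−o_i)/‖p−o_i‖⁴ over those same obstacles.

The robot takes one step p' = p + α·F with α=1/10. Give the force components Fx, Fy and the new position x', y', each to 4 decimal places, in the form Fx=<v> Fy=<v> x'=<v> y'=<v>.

F_att = 1/4·(g−p) = 1/4·(2,-10) = (0.5000,-2.5000)
o1: d²=20 ≤ ρ²=29; F_rep = 9·(4,-2)/20² = (0.0900,-0.0450)
o2: d²=225 > ρ²=29 → inactive
F = F_att + ΣF_rep = (0.5900,-2.5450)
p' = p + 1/10·F = (9.0590,8.7455)

Fx=0.5900 Fy=-2.5450 x'=9.0590 y'=8.7455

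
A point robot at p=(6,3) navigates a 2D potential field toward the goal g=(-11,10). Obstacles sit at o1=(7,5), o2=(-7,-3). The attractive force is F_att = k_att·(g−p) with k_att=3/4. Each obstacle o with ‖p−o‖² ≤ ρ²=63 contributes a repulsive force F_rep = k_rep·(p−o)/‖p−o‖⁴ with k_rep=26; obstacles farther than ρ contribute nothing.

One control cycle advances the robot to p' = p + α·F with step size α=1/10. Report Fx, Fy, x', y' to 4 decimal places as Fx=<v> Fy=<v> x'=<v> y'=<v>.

F_att = 3/4·(g−p) = 3/4·(-17,7) = (-12.7500,5.2500)
o1: d²=5 ≤ ρ²=63; F_rep = 26·(-1,-2)/5² = (-1.0400,-2.0800)
o2: d²=205 > ρ²=63 → inactive
F = F_att + ΣF_rep = (-13.7900,3.1700)
p' = p + 1/10·F = (4.6210,3.3170)

Fx=-13.7900 Fy=3.1700 x'=4.6210 y'=3.3170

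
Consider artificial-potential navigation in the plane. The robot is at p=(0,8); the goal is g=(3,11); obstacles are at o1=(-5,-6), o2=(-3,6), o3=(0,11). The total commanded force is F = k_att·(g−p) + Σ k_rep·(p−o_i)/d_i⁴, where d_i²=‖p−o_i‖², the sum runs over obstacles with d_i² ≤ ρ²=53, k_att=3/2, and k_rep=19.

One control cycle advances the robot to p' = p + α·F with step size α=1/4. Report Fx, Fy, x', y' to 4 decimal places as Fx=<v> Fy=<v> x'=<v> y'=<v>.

F_att = 3/2·(g−p) = 3/2·(3,3) = (4.5000,4.5000)
o1: d²=221 > ρ²=53 → inactive
o2: d²=13 ≤ ρ²=53; F_rep = 19·(3,2)/13² = (0.3373,0.2249)
o3: d²=9 ≤ ρ²=53; F_rep = 19·(0,-3)/9² = (0.0000,-0.7037)
F = F_att + ΣF_rep = (4.8373,4.0211)
p' = p + 1/4·F = (1.2093,9.0053)

Fx=4.8373 Fy=4.0211 x'=1.2093 y'=9.0053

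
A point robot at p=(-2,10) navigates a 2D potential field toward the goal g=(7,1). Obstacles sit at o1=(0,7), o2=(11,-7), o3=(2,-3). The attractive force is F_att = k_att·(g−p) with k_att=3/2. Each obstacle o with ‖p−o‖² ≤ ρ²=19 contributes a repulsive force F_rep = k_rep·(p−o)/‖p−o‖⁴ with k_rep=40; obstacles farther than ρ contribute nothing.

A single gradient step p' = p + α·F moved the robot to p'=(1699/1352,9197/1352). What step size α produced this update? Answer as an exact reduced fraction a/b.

F_att = 3/2·(g−p) = 3/2·(9,-9) = (13.5000,-13.5000)
o1: d²=13 ≤ ρ²=19; F_rep = 40·(-2,3)/13² = (-0.4734,0.7101)
o2: d²=458 > ρ²=19 → inactive
o3: d²=185 > ρ²=19 → inactive
F = F_att + ΣF_rep = (13.0266,-12.7899)
Δp = p'−p = (3.2567,-3.1975); α = Δx/Fx = (4403/1352) / (4403/338) = 1/4
check: Δy/Fy = (-4323/1352) / (-4323/338) = 1/4 ✓

α = 1/4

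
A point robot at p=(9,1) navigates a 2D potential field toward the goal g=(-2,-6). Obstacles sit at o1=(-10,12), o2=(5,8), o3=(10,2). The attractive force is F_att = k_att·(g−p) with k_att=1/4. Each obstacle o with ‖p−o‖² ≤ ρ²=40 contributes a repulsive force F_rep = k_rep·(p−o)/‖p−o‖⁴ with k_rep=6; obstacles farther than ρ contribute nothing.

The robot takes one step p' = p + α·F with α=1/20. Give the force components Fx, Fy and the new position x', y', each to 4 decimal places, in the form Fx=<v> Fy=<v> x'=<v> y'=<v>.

Fx=-4.2500 Fy=-3.2500 x'=8.7875 y'=0.8375

F_att = 1/4·(g−p) = 1/4·(-11,-7) = (-2.7500,-1.7500)
o1: d²=482 > ρ²=40 → inactive
o2: d²=65 > ρ²=40 → inactive
o3: d²=2 ≤ ρ²=40; F_rep = 6·(-1,-1)/2² = (-1.5000,-1.5000)
F = F_att + ΣF_rep = (-4.2500,-3.2500)
p' = p + 1/20·F = (8.7875,0.8375)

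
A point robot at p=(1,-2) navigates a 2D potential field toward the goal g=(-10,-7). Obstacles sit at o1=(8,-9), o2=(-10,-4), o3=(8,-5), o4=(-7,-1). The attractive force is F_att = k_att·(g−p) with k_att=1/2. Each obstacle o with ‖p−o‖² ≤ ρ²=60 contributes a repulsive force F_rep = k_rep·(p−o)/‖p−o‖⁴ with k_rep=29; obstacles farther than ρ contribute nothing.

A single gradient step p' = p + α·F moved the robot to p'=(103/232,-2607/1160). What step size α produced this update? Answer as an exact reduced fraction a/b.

F_att = 1/2·(g−p) = 1/2·(-11,-5) = (-5.5000,-2.5000)
o1: d²=98 > ρ²=60 → inactive
o2: d²=125 > ρ²=60 → inactive
o3: d²=58 ≤ ρ²=60; F_rep = 29·(-7,3)/58² = (-0.0603,0.0259)
o4: d²=65 > ρ²=60 → inactive
F = F_att + ΣF_rep = (-5.5603,-2.4741)
Δp = p'−p = (-0.5560,-0.2474); α = Δx/Fx = (-129/232) / (-645/116) = 1/10
check: Δy/Fy = (-287/1160) / (-287/116) = 1/10 ✓

α = 1/10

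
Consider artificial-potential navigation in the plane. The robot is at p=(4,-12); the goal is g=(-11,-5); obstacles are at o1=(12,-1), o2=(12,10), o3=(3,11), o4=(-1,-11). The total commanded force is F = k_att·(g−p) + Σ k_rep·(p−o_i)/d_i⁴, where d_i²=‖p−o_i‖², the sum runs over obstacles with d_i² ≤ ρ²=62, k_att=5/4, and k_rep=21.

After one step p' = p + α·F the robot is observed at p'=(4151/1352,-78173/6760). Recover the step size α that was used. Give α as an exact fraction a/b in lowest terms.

F_att = 5/4·(g−p) = 5/4·(-15,7) = (-18.7500,8.7500)
o1: d²=185 > ρ²=62 → inactive
o2: d²=548 > ρ²=62 → inactive
o3: d²=530 > ρ²=62 → inactive
o4: d²=26 ≤ ρ²=62; F_rep = 21·(5,-1)/26² = (0.1553,-0.0311)
F = F_att + ΣF_rep = (-18.5947,8.7189)
Δp = p'−p = (-0.9297,0.4359); α = Δx/Fx = (-1257/1352) / (-6285/338) = 1/20
check: Δy/Fy = (2947/6760) / (2947/338) = 1/20 ✓

α = 1/20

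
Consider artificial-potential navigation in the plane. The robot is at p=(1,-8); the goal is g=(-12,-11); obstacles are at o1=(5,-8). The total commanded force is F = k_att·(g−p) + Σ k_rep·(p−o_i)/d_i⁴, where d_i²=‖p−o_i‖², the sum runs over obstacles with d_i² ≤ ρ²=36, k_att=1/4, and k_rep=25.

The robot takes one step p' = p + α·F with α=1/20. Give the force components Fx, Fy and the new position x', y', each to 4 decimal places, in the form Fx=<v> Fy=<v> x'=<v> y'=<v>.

Fx=-3.6406 Fy=-0.7500 x'=0.8180 y'=-8.0375

F_att = 1/4·(g−p) = 1/4·(-13,-3) = (-3.2500,-0.7500)
o1: d²=16 ≤ ρ²=36; F_rep = 25·(-4,0)/16² = (-0.3906,0.0000)
F = F_att + ΣF_rep = (-3.6406,-0.7500)
p' = p + 1/20·F = (0.8180,-8.0375)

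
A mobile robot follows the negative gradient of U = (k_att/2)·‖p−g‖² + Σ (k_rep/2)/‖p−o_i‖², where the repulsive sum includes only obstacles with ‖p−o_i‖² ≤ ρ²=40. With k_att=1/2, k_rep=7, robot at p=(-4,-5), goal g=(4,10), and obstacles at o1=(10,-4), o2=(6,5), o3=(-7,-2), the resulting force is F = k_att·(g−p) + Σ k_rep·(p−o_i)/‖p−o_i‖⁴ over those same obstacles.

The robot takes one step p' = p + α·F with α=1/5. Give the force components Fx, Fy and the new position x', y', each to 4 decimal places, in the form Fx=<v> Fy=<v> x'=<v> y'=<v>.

F_att = 1/2·(g−p) = 1/2·(8,15) = (4.0000,7.5000)
o1: d²=197 > ρ²=40 → inactive
o2: d²=200 > ρ²=40 → inactive
o3: d²=18 ≤ ρ²=40; F_rep = 7·(3,-3)/18² = (0.0648,-0.0648)
F = F_att + ΣF_rep = (4.0648,7.4352)
p' = p + 1/5·F = (-3.1870,-3.5130)

Fx=4.0648 Fy=7.4352 x'=-3.1870 y'=-3.5130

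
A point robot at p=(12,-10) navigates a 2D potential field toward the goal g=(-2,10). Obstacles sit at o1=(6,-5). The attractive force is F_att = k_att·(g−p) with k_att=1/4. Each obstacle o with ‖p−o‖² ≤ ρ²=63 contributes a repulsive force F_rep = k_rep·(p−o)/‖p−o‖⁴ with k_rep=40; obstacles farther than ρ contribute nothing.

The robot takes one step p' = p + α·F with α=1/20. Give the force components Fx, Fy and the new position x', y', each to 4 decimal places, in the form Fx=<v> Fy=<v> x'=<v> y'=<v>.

Fx=-3.4355 Fy=4.9463 x'=11.8282 y'=-9.7527

F_att = 1/4·(g−p) = 1/4·(-14,20) = (-3.5000,5.0000)
o1: d²=61 ≤ ρ²=63; F_rep = 40·(6,-5)/61² = (0.0645,-0.0537)
F = F_att + ΣF_rep = (-3.4355,4.9463)
p' = p + 1/20·F = (11.8282,-9.7527)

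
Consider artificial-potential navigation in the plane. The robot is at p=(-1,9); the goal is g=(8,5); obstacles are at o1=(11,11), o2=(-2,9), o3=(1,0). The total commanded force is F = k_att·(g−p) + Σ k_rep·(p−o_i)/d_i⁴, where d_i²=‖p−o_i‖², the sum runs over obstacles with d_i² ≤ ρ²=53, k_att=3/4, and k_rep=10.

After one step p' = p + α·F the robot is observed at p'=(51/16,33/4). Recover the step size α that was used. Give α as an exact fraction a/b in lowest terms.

F_att = 3/4·(g−p) = 3/4·(9,-4) = (6.7500,-3.0000)
o1: d²=148 > ρ²=53 → inactive
o2: d²=1 ≤ ρ²=53; F_rep = 10·(1,0)/1² = (10.0000,0.0000)
o3: d²=85 > ρ²=53 → inactive
F = F_att + ΣF_rep = (16.7500,-3.0000)
Δp = p'−p = (4.1875,-0.7500); α = Δx/Fx = (67/16) / (67/4) = 1/4
check: Δy/Fy = (-3/4) / (-3) = 1/4 ✓

α = 1/4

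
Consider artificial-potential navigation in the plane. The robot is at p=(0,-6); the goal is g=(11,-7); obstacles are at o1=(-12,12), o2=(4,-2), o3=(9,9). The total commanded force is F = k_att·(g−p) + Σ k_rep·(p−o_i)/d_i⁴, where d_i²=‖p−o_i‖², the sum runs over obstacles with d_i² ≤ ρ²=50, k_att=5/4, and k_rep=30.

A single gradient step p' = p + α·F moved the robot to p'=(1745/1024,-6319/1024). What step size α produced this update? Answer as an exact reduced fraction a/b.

α = 1/8

F_att = 5/4·(g−p) = 5/4·(11,-1) = (13.7500,-1.2500)
o1: d²=468 > ρ²=50 → inactive
o2: d²=32 ≤ ρ²=50; F_rep = 30·(-4,-4)/32² = (-0.1172,-0.1172)
o3: d²=306 > ρ²=50 → inactive
F = F_att + ΣF_rep = (13.6328,-1.3672)
Δp = p'−p = (1.7041,-0.1709); α = Δx/Fx = (1745/1024) / (1745/128) = 1/8
check: Δy/Fy = (-175/1024) / (-175/128) = 1/8 ✓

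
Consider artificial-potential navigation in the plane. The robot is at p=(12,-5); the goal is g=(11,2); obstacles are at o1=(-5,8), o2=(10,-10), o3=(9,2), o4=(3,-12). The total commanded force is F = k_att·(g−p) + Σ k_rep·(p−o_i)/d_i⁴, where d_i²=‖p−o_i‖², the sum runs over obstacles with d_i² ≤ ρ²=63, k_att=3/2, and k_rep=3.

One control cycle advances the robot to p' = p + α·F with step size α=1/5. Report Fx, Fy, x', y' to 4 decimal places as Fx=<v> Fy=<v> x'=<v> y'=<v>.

Fx=-1.4902 Fy=10.5116 x'=11.7020 y'=-2.8977

F_att = 3/2·(g−p) = 3/2·(-1,7) = (-1.5000,10.5000)
o1: d²=458 > ρ²=63 → inactive
o2: d²=29 ≤ ρ²=63; F_rep = 3·(2,5)/29² = (0.0071,0.0178)
o3: d²=58 ≤ ρ²=63; F_rep = 3·(3,-7)/58² = (0.0027,-0.0062)
o4: d²=130 > ρ²=63 → inactive
F = F_att + ΣF_rep = (-1.4902,10.5116)
p' = p + 1/5·F = (11.7020,-2.8977)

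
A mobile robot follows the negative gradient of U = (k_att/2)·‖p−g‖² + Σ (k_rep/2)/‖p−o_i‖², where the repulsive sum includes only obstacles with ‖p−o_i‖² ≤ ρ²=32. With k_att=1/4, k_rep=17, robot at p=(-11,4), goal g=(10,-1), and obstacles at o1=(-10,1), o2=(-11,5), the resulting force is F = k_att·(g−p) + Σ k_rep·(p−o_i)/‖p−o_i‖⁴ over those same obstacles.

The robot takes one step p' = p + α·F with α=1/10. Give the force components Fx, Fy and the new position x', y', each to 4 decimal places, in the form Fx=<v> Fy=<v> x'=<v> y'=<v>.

Fx=5.0800 Fy=-17.7400 x'=-10.4920 y'=2.2260

F_att = 1/4·(g−p) = 1/4·(21,-5) = (5.2500,-1.2500)
o1: d²=10 ≤ ρ²=32; F_rep = 17·(-1,3)/10² = (-0.1700,0.5100)
o2: d²=1 ≤ ρ²=32; F_rep = 17·(0,-1)/1² = (0.0000,-17.0000)
F = F_att + ΣF_rep = (5.0800,-17.7400)
p' = p + 1/10·F = (-10.4920,2.2260)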